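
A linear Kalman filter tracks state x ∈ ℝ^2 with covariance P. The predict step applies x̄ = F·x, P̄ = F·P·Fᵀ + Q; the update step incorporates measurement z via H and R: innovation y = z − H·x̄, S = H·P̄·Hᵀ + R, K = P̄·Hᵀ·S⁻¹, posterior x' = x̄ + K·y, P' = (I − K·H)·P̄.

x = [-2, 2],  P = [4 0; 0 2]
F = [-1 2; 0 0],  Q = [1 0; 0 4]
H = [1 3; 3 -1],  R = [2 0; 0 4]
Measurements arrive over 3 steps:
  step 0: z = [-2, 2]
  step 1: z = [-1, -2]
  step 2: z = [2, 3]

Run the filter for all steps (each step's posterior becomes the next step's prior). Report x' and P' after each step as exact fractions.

step 0: x̄ = F·x = [6, 0]
step 0: P̄ = F·P·Fᵀ + Q = [13 0; 0 4]
step 0: y = z − H·x̄ = [-8, -16]
step 0: S = H·P̄·Hᵀ + R = [51 27; 27 125]
step 0: K = P̄·Hᵀ·S⁻¹ = [286/2823 273/941; 268/941 -88/941]
step 0: x' = x̄ + K·y = [1546/2823, -736/941]
step 0: P' = (I − K·H)·P̄ = [1040/2823 -52/941; -52/941 196/941]
step 1: x̄ = F·x = [-5962/2823, 0]
step 1: P̄ = F·P·Fᵀ + Q = [6839/2823 0; 0 4]
step 1: y = z − H·x̄ = [3139/2823, 4080/941]
step 1: S = H·P̄·Hᵀ + R = [114113/2823 -4453/941; -4453/941 28045/941]
step 1: K = P̄·Hᵀ·S⁻¹ = [150458/1668869 430857/1668869; 478092/1668869 -148072/1668869]
step 1: x' = x̄ + K·y = [-1489132/1668869, -110404/1668869]
step 1: P' = (I − K·H)·P̄ = [547120/1668869 -82068/1668869; -82068/1668869 346084/1668869]
step 2: x̄ = F·x = [1268324/1668869, 0]
step 2: P̄ = F·P·Fᵀ + Q = [3928597/1668869 0; 0 4]
step 2: y = z − H·x̄ = [2069414/1668869, 1201635/1668869]
step 2: S = H·P̄·Hᵀ + R = [67345619/1668869 -8240637/1668869; -8240637/1668869 48708325/1668869]
step 2: K = P̄·Hᵀ·S⁻¹ = [86429134/962443487 247501611/962443487; 275768676/962443487 -85247416/962443487]
step 2: x' = x̄ + K·y = [1016829021/962443487, 280575216/962443487]
step 2: P' = (I − K·H)·P̄ = [314287760/962443487 -47143164/962443487; -47143164/962443487 199560172/962443487]

step 0: x' = [1546/2823, -736/941], P' = [1040/2823 -52/941; -52/941 196/941]
step 1: x' = [-1489132/1668869, -110404/1668869], P' = [547120/1668869 -82068/1668869; -82068/1668869 346084/1668869]
step 2: x' = [1016829021/962443487, 280575216/962443487], P' = [314287760/962443487 -47143164/962443487; -47143164/962443487 199560172/962443487]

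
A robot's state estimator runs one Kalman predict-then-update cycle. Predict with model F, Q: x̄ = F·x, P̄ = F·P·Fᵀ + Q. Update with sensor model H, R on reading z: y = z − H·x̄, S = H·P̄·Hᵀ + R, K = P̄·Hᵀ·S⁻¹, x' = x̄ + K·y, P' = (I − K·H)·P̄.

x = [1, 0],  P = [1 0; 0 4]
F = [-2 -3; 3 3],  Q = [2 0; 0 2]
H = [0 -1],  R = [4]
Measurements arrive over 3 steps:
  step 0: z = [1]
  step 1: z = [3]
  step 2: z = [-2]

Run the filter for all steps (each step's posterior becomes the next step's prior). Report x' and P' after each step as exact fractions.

step 0: x̄ = F·x = [-2, 3]
step 0: P̄ = F·P·Fᵀ + Q = [42 -42; -42 47]
step 0: y = z − H·x̄ = [4]
step 0: S = H·P̄·Hᵀ + R = [51]
step 0: K = P̄·Hᵀ·S⁻¹ = [14/17; -47/51]
step 0: x' = x̄ + K·y = [22/17, -35/51]
step 0: P' = (I − K·H)·P̄ = [126/17 -56/17; -56/17 188/51]
step 1: x̄ = F·x = [-9/17, 31/17]
step 1: P̄ = F·P·Fᵀ + Q = [430/17 -480/17; -480/17 724/17]
step 1: y = z − H·x̄ = [82/17]
step 1: S = H·P̄·Hᵀ + R = [792/17]
step 1: K = P̄·Hᵀ·S⁻¹ = [20/33; -181/198]
step 1: x' = x̄ + K·y = [79/33, -256/99]
step 1: P' = (I − K·H)·P̄ = [90/11 -80/33; -80/33 362/99]
step 2: x̄ = F·x = [98/33, -19/33]
step 2: P̄ = F·P·Fᵀ + Q = [424/11 -502/11; -502/11 714/11]
step 2: y = z − H·x̄ = [-85/33]
step 2: S = H·P̄·Hᵀ + R = [758/11]
step 2: K = P̄·Hᵀ·S⁻¹ = [251/379; -357/379]
step 2: x' = x̄ + K·y = [479/379, 2104/1137]
step 2: P' = (I − K·H)·P̄ = [3154/379 -1004/379; -1004/379 1428/379]

step 0: x' = [22/17, -35/51], P' = [126/17 -56/17; -56/17 188/51]
step 1: x' = [79/33, -256/99], P' = [90/11 -80/33; -80/33 362/99]
step 2: x' = [479/379, 2104/1137], P' = [3154/379 -1004/379; -1004/379 1428/379]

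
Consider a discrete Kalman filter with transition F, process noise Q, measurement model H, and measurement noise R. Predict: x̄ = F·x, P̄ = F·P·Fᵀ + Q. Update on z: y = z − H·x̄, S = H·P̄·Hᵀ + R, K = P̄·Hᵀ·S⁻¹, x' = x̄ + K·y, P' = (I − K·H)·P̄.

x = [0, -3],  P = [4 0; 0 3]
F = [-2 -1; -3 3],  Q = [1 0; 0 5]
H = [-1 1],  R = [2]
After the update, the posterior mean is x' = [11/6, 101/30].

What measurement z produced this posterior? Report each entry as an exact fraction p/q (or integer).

z = [2]

x̄ = F·x = [3, -9]
P̄ = F·P·Fᵀ + Q = [20 15; 15 68]
S = H·P̄·Hᵀ + R = [60]
K = P̄·Hᵀ·S⁻¹ = [-1/12; 53/60]
x' − x̄ = [-7/6, 371/30] = K·y
y = (KᵀK)⁻¹·Kᵀ·(x' − x̄) = [14]
z = y + H·x̄ = [14] + [-12] = [2]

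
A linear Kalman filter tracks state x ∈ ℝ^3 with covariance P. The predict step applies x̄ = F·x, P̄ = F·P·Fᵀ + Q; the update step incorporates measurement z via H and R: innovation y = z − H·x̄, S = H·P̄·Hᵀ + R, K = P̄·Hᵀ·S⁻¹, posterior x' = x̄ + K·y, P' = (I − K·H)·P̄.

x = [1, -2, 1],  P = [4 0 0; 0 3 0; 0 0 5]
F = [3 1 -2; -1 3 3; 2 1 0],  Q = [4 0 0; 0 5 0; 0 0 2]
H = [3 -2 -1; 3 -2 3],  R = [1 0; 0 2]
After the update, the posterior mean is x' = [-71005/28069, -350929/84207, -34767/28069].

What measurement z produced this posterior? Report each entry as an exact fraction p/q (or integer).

z = [2, -3]

x̄ = F·x = [-1, -4, 0]
P̄ = F·P·Fᵀ + Q = [63 -33 27; -33 81 1; 27 1 21]
S = H·P̄·Hᵀ + R = [1151 1382; 1382 1952]
K = P̄·Hᵀ·S⁻¹ = [-1608/28069 5970/28069; -38717/84207 32563/168414; -6919/28069 13881/56138]
x' − x̄ = [-42936/28069, -14101/84207, -34767/28069] = K·y
y = (KᵀK)⁻¹·Kᵀ·(x' − x̄) = [-3, -8]
z = y + H·x̄ = [-3, -8] + [5, 5] = [2, -3]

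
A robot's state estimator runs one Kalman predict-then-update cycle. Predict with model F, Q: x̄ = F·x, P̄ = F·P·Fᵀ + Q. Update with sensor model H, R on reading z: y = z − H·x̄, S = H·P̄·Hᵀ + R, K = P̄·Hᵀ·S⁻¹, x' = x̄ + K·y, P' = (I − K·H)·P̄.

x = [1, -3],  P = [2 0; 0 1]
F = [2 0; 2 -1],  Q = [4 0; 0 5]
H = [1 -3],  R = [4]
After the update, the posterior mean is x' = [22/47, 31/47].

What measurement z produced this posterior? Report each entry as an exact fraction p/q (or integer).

z = [-1]

x̄ = F·x = [2, 5]
P̄ = F·P·Fᵀ + Q = [12 8; 8 14]
S = H·P̄·Hᵀ + R = [94]
K = P̄·Hᵀ·S⁻¹ = [-6/47; -17/47]
x' − x̄ = [-72/47, -204/47] = K·y
y = (KᵀK)⁻¹·Kᵀ·(x' − x̄) = [12]
z = y + H·x̄ = [12] + [-13] = [-1]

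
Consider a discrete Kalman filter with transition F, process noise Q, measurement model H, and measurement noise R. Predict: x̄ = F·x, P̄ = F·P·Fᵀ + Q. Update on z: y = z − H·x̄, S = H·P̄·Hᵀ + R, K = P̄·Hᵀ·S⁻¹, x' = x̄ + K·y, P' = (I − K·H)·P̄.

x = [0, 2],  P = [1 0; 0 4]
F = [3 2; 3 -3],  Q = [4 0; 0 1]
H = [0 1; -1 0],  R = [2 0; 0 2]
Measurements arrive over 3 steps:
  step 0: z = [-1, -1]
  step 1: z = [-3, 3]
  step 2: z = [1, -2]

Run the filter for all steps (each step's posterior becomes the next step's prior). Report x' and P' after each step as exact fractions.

step 0: x' = [467/421, -1483/1263], P' = [778/421 -20/421; -20/421 2402/1263]
step 1: x' = [-322807/114395, -286159/114395], P' = [212959/114395 2258/114395; 2258/114395 648898/343185]
step 2: x' = [121543732/124011619, 387713629/372034857], P' = [231359774/124011619 2448244/124011619; 2448244/124011619 702126182/372034857]

step 0: x̄ = F·x = [4, -6]
step 0: P̄ = F·P·Fᵀ + Q = [29 -15; -15 46]
step 0: y = z − H·x̄ = [5, 3]
step 0: S = H·P̄·Hᵀ + R = [48 15; 15 31]
step 0: K = P̄·Hᵀ·S⁻¹ = [-10/421 -389/421; 1201/1263 10/421]
step 0: x' = x̄ + K·y = [467/421, -1483/1263]
step 0: P' = (I − K·H)·P̄ = [778/421 -20/421; -20/421 2402/1263]
step 1: x̄ = F·x = [1237/1263, 2884/421]
step 1: P̄ = F·P·Fᵀ + Q = [34946/1263 2258/421; 2258/421 14989/421]
step 1: y = z − H·x̄ = [-4147/421, 5026/1263]
step 1: S = H·P̄·Hᵀ + R = [15831/421 -2258/421; -2258/421 37472/1263]
step 1: K = P̄·Hᵀ·S⁻¹ = [1129/114395 -212959/228790; 324449/343185 -1129/114395]
step 1: x' = x̄ + K·y = [-322807/114395, -286159/114395]
step 1: P' = (I − K·H)·P̄ = [212959/114395 2258/114395; 2258/114395 648898/343185]
step 2: x̄ = F·x = [-1540739/114395, -109944/114395]
step 2: P̄ = F·P·Fᵀ + Q = [9799513/343185 612061/114395; 612061/114395 3937076/114395]
step 2: y = z − H·x̄ = [224339/114395, -1769529/114395]
step 2: S = H·P̄·Hᵀ + R = [4165866/114395 -612061/114395; -612061/114395 10485883/343185]
step 2: K = P̄·Hᵀ·S⁻¹ = [1224122/124011619 -115679887/124011619; 351063091/372034857 -1224122/124011619]
step 2: x' = x̄ + K·y = [121543732/124011619, 387713629/372034857]
step 2: P' = (I − K·H)·P̄ = [231359774/124011619 2448244/124011619; 2448244/124011619 702126182/372034857]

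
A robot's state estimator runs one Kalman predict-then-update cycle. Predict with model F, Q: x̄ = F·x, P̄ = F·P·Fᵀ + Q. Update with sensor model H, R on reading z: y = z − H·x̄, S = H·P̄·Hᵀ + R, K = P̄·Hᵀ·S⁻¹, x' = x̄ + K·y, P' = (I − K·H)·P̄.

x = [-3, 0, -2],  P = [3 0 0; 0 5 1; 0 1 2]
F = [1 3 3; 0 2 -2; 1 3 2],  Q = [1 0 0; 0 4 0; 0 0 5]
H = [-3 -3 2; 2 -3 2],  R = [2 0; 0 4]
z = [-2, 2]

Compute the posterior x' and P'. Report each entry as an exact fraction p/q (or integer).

x' = [6582/8573, 9298/8573, 14933/8573]
P' = [10258/42865 1492/42865 9068/42865; 1492/42865 136108/42865 195862/42865; 9068/42865 195862/42865 600121/85730]

x̄ = F·x = [-9, 4, -7]
P̄ = F·P·Fᵀ + Q = [85 18 75; 18 24 20; 75 20 73]
y = z − H·x̄ = [-3, 46]
S = H·P̄·Hᵀ + R = [459 -338; -338 996]
K = P̄·Hᵀ·S⁻¹ = [-8557/42865 8544/42865; -10538/42865 -3404/42865; -14669/85730 30671/171460]
x' = x̄ + K·y = [6582/8573, 9298/8573, 14933/8573]
P' = (I − K·H)·P̄ = [10258/42865 1492/42865 9068/42865; 1492/42865 136108/42865 195862/42865; 9068/42865 195862/42865 600121/85730]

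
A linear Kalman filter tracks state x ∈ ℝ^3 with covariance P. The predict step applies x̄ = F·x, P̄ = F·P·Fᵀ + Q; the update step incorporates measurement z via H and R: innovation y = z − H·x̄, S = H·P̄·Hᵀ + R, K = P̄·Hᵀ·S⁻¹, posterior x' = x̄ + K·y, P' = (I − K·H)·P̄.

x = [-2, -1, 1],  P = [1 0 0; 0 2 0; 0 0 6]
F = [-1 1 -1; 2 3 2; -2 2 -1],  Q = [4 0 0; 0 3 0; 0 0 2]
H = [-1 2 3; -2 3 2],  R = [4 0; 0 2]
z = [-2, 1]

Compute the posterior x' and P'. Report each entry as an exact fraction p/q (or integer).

x̄ = F·x = [0, -5, 1]
P̄ = F·P·Fᵀ + Q = [13 -8 12; -8 49 -4; 12 -4 20]
y = z − H·x̄ = [5, 14]
S = H·P̄·Hᵀ + R = [305 348; 348 527]
K = P̄·Hᵀ·S⁻¹ = [12737/39631 -10366/39631; -4402/39631 14563/39631; 19688/39631 -12700/39631]
x' = x̄ + K·y = [-81439/39631, -16283/39631, -39729/39631]
P' = (I − K·H)·P̄ = [156528/39631 92404/39631 7556/39631; 92404/39631 98442/39631 -40696/39631; 7556/39631 -40696/39631 55900/39631]

x' = [-81439/39631, -16283/39631, -39729/39631]
P' = [156528/39631 92404/39631 7556/39631; 92404/39631 98442/39631 -40696/39631; 7556/39631 -40696/39631 55900/39631]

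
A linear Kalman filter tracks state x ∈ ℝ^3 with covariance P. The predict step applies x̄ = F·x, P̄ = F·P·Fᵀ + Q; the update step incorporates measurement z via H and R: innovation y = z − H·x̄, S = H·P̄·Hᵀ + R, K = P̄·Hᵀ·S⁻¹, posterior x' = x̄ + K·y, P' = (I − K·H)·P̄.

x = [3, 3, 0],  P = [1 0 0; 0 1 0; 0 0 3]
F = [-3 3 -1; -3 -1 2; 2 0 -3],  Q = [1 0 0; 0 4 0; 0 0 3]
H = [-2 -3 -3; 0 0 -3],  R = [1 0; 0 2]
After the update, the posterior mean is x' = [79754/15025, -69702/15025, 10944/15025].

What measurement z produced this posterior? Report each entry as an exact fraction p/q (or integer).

x̄ = F·x = [0, -12, 6]
P̄ = F·P·Fᵀ + Q = [22 0 3; 0 26 -24; 3 -24 34]
S = H·P̄·Hᵀ + R = [233 108; 108 308]
K = P̄·Hᵀ·S⁻¹ = [-3838/15025 3627/60100; -2406/15025 4356/15025; -18/15025 -9939/30050]
x' − x̄ = [79754/15025, 110598/15025, -79206/15025] = K·y
y = (KᵀK)⁻¹·Kᵀ·(x' − x̄) = [-17, 16]
z = y + H·x̄ = [-17, 16] + [18, -18] = [1, -2]

z = [1, -2]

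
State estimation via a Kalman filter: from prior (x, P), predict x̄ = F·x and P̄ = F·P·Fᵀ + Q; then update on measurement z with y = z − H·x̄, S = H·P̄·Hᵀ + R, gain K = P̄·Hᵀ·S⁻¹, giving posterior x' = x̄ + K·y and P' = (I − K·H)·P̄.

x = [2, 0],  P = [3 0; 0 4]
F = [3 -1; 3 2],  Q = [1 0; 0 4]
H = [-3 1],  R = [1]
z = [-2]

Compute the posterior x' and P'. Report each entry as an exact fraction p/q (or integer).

x̄ = F·x = [6, 6]
P̄ = F·P·Fᵀ + Q = [32 19; 19 47]
y = z − H·x̄ = [10]
S = H·P̄·Hᵀ + R = [222]
K = P̄·Hᵀ·S⁻¹ = [-77/222; -5/111]
x' = x̄ + K·y = [281/111, 616/111]
P' = (I − K·H)·P̄ = [1175/222 1724/111; 1724/111 5167/111]

x' = [281/111, 616/111]
P' = [1175/222 1724/111; 1724/111 5167/111]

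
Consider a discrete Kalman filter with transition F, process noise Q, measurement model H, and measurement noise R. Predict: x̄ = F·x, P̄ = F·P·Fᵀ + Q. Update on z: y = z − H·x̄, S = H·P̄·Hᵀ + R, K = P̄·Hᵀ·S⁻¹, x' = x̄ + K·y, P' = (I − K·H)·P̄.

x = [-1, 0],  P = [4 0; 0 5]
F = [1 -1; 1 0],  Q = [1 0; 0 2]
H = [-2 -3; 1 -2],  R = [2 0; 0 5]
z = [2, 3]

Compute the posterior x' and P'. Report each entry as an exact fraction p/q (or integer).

x̄ = F·x = [-1, -1]
P̄ = F·P·Fᵀ + Q = [10 4; 4 6]
y = z − H·x̄ = [-3, 2]
S = H·P̄·Hᵀ + R = [144 20; 20 23]
K = P̄·Hᵀ·S⁻¹ = [-97/364 29/91; -219/1456 -79/364]
x' = x̄ + K·y = [159/364, -1431/1456]
P' = (I − K·H)·P̄ = [76/91 -69/182; -69/182 257/728]

x' = [159/364, -1431/1456]
P' = [76/91 -69/182; -69/182 257/728]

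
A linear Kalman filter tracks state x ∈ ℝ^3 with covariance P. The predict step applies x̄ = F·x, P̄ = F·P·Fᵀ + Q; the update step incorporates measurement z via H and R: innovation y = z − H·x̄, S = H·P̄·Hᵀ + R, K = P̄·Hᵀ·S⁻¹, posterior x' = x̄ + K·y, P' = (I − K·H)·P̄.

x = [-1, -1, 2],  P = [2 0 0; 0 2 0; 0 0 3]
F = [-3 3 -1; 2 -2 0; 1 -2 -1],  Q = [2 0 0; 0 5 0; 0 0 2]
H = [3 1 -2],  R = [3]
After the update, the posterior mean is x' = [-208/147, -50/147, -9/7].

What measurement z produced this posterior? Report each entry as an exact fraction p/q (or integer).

z = [-2]

x̄ = F·x = [-2, 0, -1]
P̄ = F·P·Fᵀ + Q = [41 -24 -15; -24 21 12; -15 12 15]
S = H·P̄·Hᵀ + R = [441]
K = P̄·Hᵀ·S⁻¹ = [43/147; -25/147; -1/7]
x' − x̄ = [86/147, -50/147, -2/7] = K·y
y = (KᵀK)⁻¹·Kᵀ·(x' − x̄) = [2]
z = y + H·x̄ = [2] + [-4] = [-2]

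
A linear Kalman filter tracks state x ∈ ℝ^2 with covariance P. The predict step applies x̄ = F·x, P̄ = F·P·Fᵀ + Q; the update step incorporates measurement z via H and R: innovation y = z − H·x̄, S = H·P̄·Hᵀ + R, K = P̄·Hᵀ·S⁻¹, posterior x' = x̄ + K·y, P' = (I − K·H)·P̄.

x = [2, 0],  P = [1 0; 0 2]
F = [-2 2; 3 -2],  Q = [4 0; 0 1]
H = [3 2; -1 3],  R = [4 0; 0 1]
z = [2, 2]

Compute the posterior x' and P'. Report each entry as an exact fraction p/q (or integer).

x̄ = F·x = [-4, 6]
P̄ = F·P·Fᵀ + Q = [16 -14; -14 18]
y = z − H·x̄ = [2, -20]
S = H·P̄·Hᵀ + R = [52 -38; -38 263]
K = P̄·Hᵀ·S⁻¹ = [382/1529 -282/1529; 503/6116 827/3058]
x' = x̄ + K·y = [288/1529, 2311/3058]
P' = (I − K·H)·P̄ = [468/1529 62/1529; 62/1529 317/3058]

x' = [288/1529, 2311/3058]
P' = [468/1529 62/1529; 62/1529 317/3058]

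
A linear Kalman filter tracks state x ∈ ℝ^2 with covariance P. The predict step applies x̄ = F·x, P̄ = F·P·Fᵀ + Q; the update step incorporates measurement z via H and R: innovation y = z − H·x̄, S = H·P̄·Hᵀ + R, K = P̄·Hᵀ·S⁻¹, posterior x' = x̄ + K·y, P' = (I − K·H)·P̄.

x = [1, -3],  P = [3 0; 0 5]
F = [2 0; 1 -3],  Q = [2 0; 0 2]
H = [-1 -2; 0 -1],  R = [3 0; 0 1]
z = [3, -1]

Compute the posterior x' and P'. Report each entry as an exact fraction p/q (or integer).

x̄ = F·x = [2, 10]
P̄ = F·P·Fᵀ + Q = [14 6; 6 50]
y = z − H·x̄ = [25, 9]
S = H·P̄·Hᵀ + R = [241 106; 106 51]
K = P̄·Hᵀ·S⁻¹ = [-138/211 262/211; -106/1055 -814/1055]
x' = x̄ + K·y = [-670/211, 574/1055]
P' = (I − K·H)·P̄ = [938/211 -262/211; -262/211 814/1055]

x' = [-670/211, 574/1055]
P' = [938/211 -262/211; -262/211 814/1055]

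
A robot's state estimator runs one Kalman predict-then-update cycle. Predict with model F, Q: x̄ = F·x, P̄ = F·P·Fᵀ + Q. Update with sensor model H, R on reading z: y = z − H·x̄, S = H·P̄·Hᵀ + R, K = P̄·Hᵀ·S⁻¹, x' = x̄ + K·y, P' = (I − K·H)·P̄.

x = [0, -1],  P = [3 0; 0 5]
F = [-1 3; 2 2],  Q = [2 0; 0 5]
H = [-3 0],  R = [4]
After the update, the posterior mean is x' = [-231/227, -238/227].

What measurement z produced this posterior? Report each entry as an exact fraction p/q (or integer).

x̄ = F·x = [-3, -2]
P̄ = F·P·Fᵀ + Q = [50 24; 24 37]
S = H·P̄·Hᵀ + R = [454]
K = P̄·Hᵀ·S⁻¹ = [-75/227; -36/227]
x' − x̄ = [450/227, 216/227] = K·y
y = (KᵀK)⁻¹·Kᵀ·(x' − x̄) = [-6]
z = y + H·x̄ = [-6] + [9] = [3]

z = [3]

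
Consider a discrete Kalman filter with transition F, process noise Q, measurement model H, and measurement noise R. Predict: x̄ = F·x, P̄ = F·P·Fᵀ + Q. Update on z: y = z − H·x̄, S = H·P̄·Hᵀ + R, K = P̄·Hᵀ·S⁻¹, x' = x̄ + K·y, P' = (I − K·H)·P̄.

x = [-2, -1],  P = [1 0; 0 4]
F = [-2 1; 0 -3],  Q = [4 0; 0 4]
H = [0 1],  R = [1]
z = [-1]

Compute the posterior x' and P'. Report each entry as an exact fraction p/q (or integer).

x̄ = F·x = [3, 3]
P̄ = F·P·Fᵀ + Q = [12 -12; -12 40]
y = z − H·x̄ = [-4]
S = H·P̄·Hᵀ + R = [41]
K = P̄·Hᵀ·S⁻¹ = [-12/41; 40/41]
x' = x̄ + K·y = [171/41, -37/41]
P' = (I − K·H)·P̄ = [348/41 -12/41; -12/41 40/41]

x' = [171/41, -37/41]
P' = [348/41 -12/41; -12/41 40/41]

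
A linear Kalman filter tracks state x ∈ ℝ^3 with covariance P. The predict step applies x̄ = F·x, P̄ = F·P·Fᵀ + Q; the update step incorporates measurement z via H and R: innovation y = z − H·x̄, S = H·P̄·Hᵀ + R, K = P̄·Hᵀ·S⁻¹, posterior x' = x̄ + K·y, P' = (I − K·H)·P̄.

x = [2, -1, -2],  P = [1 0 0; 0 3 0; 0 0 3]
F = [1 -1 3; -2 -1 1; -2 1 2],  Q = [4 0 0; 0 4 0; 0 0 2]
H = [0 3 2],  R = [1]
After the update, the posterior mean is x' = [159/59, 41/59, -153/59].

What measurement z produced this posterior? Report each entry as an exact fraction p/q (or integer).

x̄ = F·x = [-3, -5, -9]
P̄ = F·P·Fᵀ + Q = [35 10 13; 10 14 7; 13 7 21]
S = H·P̄·Hᵀ + R = [295]
K = P̄·Hᵀ·S⁻¹ = [56/295; 56/295; 63/295]
x' − x̄ = [336/59, 336/59, 378/59] = K·y
y = (KᵀK)⁻¹·Kᵀ·(x' − x̄) = [30]
z = y + H·x̄ = [30] + [-33] = [-3]

z = [-3]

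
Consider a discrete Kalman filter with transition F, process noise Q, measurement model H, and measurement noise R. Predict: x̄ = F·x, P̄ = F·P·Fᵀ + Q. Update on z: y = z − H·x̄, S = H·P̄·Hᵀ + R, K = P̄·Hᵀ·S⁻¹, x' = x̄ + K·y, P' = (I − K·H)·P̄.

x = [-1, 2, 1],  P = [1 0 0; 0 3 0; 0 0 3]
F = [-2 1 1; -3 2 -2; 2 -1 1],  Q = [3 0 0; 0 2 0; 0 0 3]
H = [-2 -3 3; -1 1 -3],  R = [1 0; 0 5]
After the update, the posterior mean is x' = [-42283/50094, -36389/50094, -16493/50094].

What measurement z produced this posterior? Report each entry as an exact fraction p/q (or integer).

x̄ = F·x = [5, 5, -3]
P̄ = F·P·Fᵀ + Q = [13 6 -4; 6 35 -18; -4 -18 13]
S = H·P̄·Hᵀ + R = [929 -418; -418 242]
K = P̄·Hᵀ·S⁻¹ = [-521/2277 -18763/50094; -304/2277 5629/50094; 104/2277 -7019/50094]
x' − x̄ = [-292753/50094, -286859/50094, 133789/50094] = K·y
y = (KᵀK)⁻¹·Kᵀ·(x' − x̄) = [37, -7]
z = y + H·x̄ = [37, -7] + [-34, 9] = [3, 2]

z = [3, 2]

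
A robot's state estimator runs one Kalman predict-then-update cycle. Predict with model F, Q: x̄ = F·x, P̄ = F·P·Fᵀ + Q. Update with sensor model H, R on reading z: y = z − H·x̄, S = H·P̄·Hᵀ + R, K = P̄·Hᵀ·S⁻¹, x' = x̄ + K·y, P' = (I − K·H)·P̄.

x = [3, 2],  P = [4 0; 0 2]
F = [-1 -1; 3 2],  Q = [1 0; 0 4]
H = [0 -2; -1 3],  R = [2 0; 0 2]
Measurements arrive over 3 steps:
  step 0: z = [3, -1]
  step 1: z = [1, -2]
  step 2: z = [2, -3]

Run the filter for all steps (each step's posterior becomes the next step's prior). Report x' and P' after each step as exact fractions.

step 0: x̄ = F·x = [-5, 13]
step 0: P̄ = F·P·Fᵀ + Q = [7 -16; -16 48]
step 0: y = z − H·x̄ = [29, -45]
step 0: S = H·P̄·Hᵀ + R = [194 -320; -320 537]
step 0: K = P̄·Hᵀ·S⁻¹ = [-208/889 -215/889; -176/889 160/889]
step 0: x' = x̄ + K·y = [-802/889, -747/889]
step 0: P' = (I − K·H)·P̄ = [1054/889 208/889; 208/889 176/889]
step 1: x̄ = F·x = [1549/889, -3900/889]
step 1: P̄ = F·P·Fᵀ + Q = [2535/889 -4554/889; -4554/889 16242/889]
step 1: y = z − H·x̄ = [-6911/889, 11471/889]
step 1: S = H·P̄·Hᵀ + R = [66746/889 -106560/889; -106560/889 177815/889]
step 1: K = P̄·Hᵀ·S⁻¹ = [-11970/57751 -62169/288755; -11094/57751 10656/57751]
step 1: x' = x̄ + K·y = [166214/288755, -29610/57751]
step 1: P' = (I − K·H)·P̄ = [303888/288755 11970/57751; 11970/57751 11094/57751]
step 2: x̄ = F·x = [-18164/288755, 202542/288755]
step 2: P̄ = F·P·Fᵀ + Q = [767813/288755 -1321854/288755; -1321854/288755 4830092/288755]
step 2: y = z − H·x̄ = [982594/288755, -298411/57751]
step 2: S = H·P̄·Hᵀ + R = [19897878/288755 -6324852/57751; -6324852/57751 10549455/57751]
step 2: K = P̄·Hᵀ·S⁻¹ = [-1182212/5710149 -6105989/28550745; -1096832/5710149 1054142/5710149]
step 2: x' = x̄ + K·y = [642691/1903383, -1724684/1903383]
step 2: P' = (I − K·H)·P̄ = [29945158/28550745 1182212/5710149; 1182212/5710149 1096832/5710149]

step 0: x' = [-802/889, -747/889], P' = [1054/889 208/889; 208/889 176/889]
step 1: x' = [166214/288755, -29610/57751], P' = [303888/288755 11970/57751; 11970/57751 11094/57751]
step 2: x' = [642691/1903383, -1724684/1903383], P' = [29945158/28550745 1182212/5710149; 1182212/5710149 1096832/5710149]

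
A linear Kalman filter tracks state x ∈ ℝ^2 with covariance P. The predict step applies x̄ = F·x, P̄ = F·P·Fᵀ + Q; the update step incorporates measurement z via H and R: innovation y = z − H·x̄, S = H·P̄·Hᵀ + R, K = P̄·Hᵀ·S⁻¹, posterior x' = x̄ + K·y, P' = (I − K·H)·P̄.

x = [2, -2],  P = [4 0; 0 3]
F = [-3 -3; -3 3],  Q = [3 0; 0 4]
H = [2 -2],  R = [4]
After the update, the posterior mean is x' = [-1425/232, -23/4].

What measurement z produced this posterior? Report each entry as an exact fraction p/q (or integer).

z = [-1]

x̄ = F·x = [0, -12]
P̄ = F·P·Fᵀ + Q = [66 9; 9 67]
S = H·P̄·Hᵀ + R = [464]
K = P̄·Hᵀ·S⁻¹ = [57/232; -1/4]
x' − x̄ = [-1425/232, 25/4] = K·y
y = (KᵀK)⁻¹·Kᵀ·(x' − x̄) = [-25]
z = y + H·x̄ = [-25] + [24] = [-1]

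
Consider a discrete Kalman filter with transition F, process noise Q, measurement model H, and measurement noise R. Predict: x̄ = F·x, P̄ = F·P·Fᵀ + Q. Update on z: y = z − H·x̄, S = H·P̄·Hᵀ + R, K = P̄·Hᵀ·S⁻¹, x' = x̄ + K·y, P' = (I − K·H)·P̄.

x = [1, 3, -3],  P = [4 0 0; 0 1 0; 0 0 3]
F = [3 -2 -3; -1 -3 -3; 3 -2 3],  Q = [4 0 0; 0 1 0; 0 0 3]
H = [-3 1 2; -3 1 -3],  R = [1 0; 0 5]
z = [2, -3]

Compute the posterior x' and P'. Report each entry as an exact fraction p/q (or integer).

x̄ = F·x = [6, -1, -12]
P̄ = F·P·Fᵀ + Q = [71 21 13; 21 41 -33; 13 -33 70]
y = z − H·x̄ = [45, -20]
S = H·P̄·Hᵀ + R = [547 206; 206 1621]
K = P̄·Hᵀ·S⁻¹ = [-221500/844251 -92161/844251; -158510/844251 60247/844251; 168320/844251 -168262/844251]
x' = x̄ + K·y = [-3058774/844251, -9182141/844251, 808628/844251]
P' = (I − K·H)·P̄ = [1883630/844251 5333668/844251 47861/844251; 5333668/844251 16026392/844251 -91949/844251; 47861/844251 -91949/844251 201926/844251]

x' = [-3058774/844251, -9182141/844251, 808628/844251]
P' = [1883630/844251 5333668/844251 47861/844251; 5333668/844251 16026392/844251 -91949/844251; 47861/844251 -91949/844251 201926/844251]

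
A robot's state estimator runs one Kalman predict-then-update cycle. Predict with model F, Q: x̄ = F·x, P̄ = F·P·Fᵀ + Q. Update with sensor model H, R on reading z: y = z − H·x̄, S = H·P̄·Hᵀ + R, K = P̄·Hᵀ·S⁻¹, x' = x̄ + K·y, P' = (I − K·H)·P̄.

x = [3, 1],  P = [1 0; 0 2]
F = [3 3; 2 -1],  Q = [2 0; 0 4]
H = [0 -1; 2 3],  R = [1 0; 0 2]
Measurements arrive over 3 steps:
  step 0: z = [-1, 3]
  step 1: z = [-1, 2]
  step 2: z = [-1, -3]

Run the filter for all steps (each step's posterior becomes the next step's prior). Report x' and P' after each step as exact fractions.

step 0: x̄ = F·x = [12, 5]
step 0: P̄ = F·P·Fᵀ + Q = [29 0; 0 10]
step 0: y = z − H·x̄ = [4, -36]
step 0: S = H·P̄·Hᵀ + R = [11 -30; -30 208]
step 0: K = P̄·Hᵀ·S⁻¹ = [435/347 319/694; -295/347 15/694]
step 0: x' = x̄ + K·y = [162/347, 285/347]
step 0: P' = (I − K·H)·P̄ = [812/347 -435/347; -435/347 295/347]
step 1: x̄ = F·x = [1341/347, 39/347]
step 1: P̄ = F·P·Fᵀ + Q = [2827/347 2682/347; 2682/347 6671/347]
step 1: y = z − H·x̄ = [-308/347, -2105/347]
step 1: S = H·P̄·Hᵀ + R = [7018/347 -25377/347; -25377/347 104225/347]
step 1: K = P̄·Hᵀ·S⁻¹ = [17850/22913 7358/22913; -13438/22913 2307/22913]
step 1: x' = x̄ + K·y = [28069/22913, 508/22913]
step 1: P' = (I − K·H)·P̄ = [3103/2083 -17850/22913; -17850/22913 13438/22913]
step 2: x̄ = F·x = [85731/22913, 55630/22913]
step 2: P̄ = F·P·Fᵀ + Q = [152665/22913 110934/22913; 110934/22913 313022/22913]
step 2: y = z − H·x̄ = [32717/22913, -407091/22913]
step 2: S = H·P̄·Hᵀ + R = [335935/22913 -1160934/22913; -1160934/22913 4804892/22913]
step 2: K = P̄·Hᵀ·S⁻¹ = [6235095/7992188 5135851/15984376; -18755299/31968752 6385137/63937504]
step 2: x' = x̄ + K·y = [-13634835/15984376, -11771601/63937504]
step 2: P' = (I − K·H)·P̄ = [2980142/1998047 -6235095/7992188; -6235095/7992188 18755299/31968752]

step 0: x' = [162/347, 285/347], P' = [812/347 -435/347; -435/347 295/347]
step 1: x' = [28069/22913, 508/22913], P' = [3103/2083 -17850/22913; -17850/22913 13438/22913]
step 2: x' = [-13634835/15984376, -11771601/63937504], P' = [2980142/1998047 -6235095/7992188; -6235095/7992188 18755299/31968752]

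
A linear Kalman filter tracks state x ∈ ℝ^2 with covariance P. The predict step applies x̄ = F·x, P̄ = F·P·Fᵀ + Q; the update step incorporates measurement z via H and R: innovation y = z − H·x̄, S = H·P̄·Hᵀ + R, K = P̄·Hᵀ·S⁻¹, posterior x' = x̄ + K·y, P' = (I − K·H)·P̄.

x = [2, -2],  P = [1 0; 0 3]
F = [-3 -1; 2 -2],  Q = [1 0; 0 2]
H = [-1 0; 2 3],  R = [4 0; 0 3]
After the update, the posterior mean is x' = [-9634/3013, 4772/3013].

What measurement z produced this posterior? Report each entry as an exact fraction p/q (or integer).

x̄ = F·x = [-4, 8]
P̄ = F·P·Fᵀ + Q = [13 0; 0 18]
S = H·P̄·Hᵀ + R = [17 -26; -26 217]
K = P̄·Hᵀ·S⁻¹ = [-2145/3013 104/3013; 1404/3013 918/3013]
x' − x̄ = [2418/3013, -19332/3013] = K·y
y = (KᵀK)⁻¹·Kᵀ·(x' − x̄) = [-2, -18]
z = y + H·x̄ = [-2, -18] + [4, 16] = [2, -2]

z = [2, -2]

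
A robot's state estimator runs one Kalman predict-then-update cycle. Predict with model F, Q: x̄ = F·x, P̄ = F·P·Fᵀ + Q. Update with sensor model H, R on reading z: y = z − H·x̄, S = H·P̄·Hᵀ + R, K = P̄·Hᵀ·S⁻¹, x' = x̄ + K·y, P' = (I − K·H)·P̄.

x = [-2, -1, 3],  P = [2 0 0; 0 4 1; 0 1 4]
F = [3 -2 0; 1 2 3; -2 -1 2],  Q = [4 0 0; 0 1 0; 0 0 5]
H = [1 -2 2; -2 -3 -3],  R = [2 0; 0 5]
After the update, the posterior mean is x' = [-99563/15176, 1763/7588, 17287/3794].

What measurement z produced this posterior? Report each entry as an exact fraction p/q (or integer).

x̄ = F·x = [-4, 5, 11]
P̄ = F·P·Fᵀ + Q = [38 -16 -8; -16 67 13; -8 13 29]
S = H·P̄·Hᵀ + R = [352 192; 192 967]
K = P̄·Hᵀ·S⁻¹ = [26493/151760 -368/9485; -19993/75880 -1544/9485; 5541/37940 -1354/9485]
x' − x̄ = [-38859/15176, -36177/7588, -24447/3794] = K·y
y = (KᵀK)⁻¹·Kᵀ·(x' − x̄) = [-6, 39]
z = y + H·x̄ = [-6, 39] + [8, -40] = [2, -1]

z = [2, -1]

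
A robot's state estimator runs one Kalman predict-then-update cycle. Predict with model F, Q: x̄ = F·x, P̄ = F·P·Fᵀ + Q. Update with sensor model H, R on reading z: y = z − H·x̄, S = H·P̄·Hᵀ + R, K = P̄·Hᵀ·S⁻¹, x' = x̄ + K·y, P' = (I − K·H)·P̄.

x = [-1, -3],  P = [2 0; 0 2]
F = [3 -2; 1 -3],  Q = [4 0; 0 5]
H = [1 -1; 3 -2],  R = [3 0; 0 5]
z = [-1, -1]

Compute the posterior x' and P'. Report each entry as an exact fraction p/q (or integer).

x' = [1677/499, 2680/499]
P' = [3846/499 5034/499; 5034/499 14007/998]

x̄ = F·x = [3, 8]
P̄ = F·P·Fᵀ + Q = [30 18; 18 25]
y = z − H·x̄ = [4, 6]
S = H·P̄·Hᵀ + R = [22 50; 50 159]
K = P̄·Hᵀ·S⁻¹ = [-396/499 294/499; -1313/998 219/499]
x' = x̄ + K·y = [1677/499, 2680/499]
P' = (I − K·H)·P̄ = [3846/499 5034/499; 5034/499 14007/998]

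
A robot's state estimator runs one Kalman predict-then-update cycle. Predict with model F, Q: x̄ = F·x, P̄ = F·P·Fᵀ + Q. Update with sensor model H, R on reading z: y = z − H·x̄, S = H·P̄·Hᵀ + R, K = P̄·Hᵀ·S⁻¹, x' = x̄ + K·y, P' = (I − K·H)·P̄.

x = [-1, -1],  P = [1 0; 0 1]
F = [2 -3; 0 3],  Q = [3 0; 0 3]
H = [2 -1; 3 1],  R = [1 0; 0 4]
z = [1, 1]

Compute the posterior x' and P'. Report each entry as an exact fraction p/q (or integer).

x̄ = F·x = [1, -3]
P̄ = F·P·Fᵀ + Q = [16 -9; -9 12]
y = z − H·x̄ = [-4, 1]
S = H·P̄·Hᵀ + R = [113 93; 93 106]
K = P̄·Hᵀ·S⁻¹ = [719/3329 594/3329; -1785/3329 1095/3329]
x' = x̄ + K·y = [1047/3329, -1752/3329]
P' = (I − K·H)·P̄ = [619/3329 519/3329; 519/3329 2823/3329]

x' = [1047/3329, -1752/3329]
P' = [619/3329 519/3329; 519/3329 2823/3329]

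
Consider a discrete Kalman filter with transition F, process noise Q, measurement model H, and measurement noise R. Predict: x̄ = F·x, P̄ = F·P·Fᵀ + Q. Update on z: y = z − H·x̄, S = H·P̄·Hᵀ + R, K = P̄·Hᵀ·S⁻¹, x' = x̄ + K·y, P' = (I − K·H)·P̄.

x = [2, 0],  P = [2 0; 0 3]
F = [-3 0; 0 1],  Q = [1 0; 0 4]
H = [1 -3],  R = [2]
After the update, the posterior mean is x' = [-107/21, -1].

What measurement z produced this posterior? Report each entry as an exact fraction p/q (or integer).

x̄ = F·x = [-6, 0]
P̄ = F·P·Fᵀ + Q = [19 0; 0 7]
S = H·P̄·Hᵀ + R = [84]
K = P̄·Hᵀ·S⁻¹ = [19/84; -1/4]
x' − x̄ = [19/21, -1] = K·y
y = (KᵀK)⁻¹·Kᵀ·(x' − x̄) = [4]
z = y + H·x̄ = [4] + [-6] = [-2]

z = [-2]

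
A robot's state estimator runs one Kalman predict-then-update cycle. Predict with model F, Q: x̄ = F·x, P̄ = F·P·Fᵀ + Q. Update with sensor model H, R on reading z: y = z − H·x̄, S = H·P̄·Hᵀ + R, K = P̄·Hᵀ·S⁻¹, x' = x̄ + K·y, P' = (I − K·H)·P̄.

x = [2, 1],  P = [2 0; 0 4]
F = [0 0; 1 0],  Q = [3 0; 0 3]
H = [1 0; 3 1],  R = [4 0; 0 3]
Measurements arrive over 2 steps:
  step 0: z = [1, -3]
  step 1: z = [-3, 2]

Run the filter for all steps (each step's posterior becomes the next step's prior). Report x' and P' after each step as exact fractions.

step 0: x' = [-39/41, 27/41], P' = [24/41 -45/41; -45/41 645/164]
step 1: x' = [107/351, 166/1053], P' = [20/39 -98/117; -98/117 2107/702]

step 0: x̄ = F·x = [0, 2]
step 0: P̄ = F·P·Fᵀ + Q = [3 0; 0 5]
step 0: y = z − H·x̄ = [1, -5]
step 0: S = H·P̄·Hᵀ + R = [7 9; 9 35]
step 0: K = P̄·Hᵀ·S⁻¹ = [6/41 9/41; -45/164 35/164]
step 0: x' = x̄ + K·y = [-39/41, 27/41]
step 0: P' = (I − K·H)·P̄ = [24/41 -45/41; -45/41 645/164]
step 1: x̄ = F·x = [0, -39/41]
step 1: P̄ = F·P·Fᵀ + Q = [3 0; 0 147/41]
step 1: y = z − H·x̄ = [-3, 121/41]
step 1: S = H·P̄·Hᵀ + R = [7 9; 9 1377/41]
step 1: K = P̄·Hᵀ·S⁻¹ = [5/39 82/351; -49/234 343/2106]
step 1: x' = x̄ + K·y = [107/351, 166/1053]
step 1: P' = (I − K·H)·P̄ = [20/39 -98/117; -98/117 2107/702]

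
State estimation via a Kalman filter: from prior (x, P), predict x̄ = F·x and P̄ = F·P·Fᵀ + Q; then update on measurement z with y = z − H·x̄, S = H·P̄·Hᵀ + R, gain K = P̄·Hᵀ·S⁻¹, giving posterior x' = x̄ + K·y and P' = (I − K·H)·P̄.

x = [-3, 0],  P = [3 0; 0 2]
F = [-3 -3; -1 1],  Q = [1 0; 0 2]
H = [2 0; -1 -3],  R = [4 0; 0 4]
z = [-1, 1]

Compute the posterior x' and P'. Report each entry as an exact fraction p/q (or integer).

x' = [-911/2088, -7/232]
P' = [3001/3132 -103/348; -103/348 59/116]

x̄ = F·x = [9, 3]
P̄ = F·P·Fᵀ + Q = [46 3; 3 7]
y = z − H·x̄ = [-19, 19]
S = H·P̄·Hᵀ + R = [188 -110; -110 131]
K = P̄·Hᵀ·S⁻¹ = [3001/6264 -55/3132; -103/696 -107/348]
x' = x̄ + K·y = [-911/2088, -7/232]
P' = (I − K·H)·P̄ = [3001/3132 -103/348; -103/348 59/116]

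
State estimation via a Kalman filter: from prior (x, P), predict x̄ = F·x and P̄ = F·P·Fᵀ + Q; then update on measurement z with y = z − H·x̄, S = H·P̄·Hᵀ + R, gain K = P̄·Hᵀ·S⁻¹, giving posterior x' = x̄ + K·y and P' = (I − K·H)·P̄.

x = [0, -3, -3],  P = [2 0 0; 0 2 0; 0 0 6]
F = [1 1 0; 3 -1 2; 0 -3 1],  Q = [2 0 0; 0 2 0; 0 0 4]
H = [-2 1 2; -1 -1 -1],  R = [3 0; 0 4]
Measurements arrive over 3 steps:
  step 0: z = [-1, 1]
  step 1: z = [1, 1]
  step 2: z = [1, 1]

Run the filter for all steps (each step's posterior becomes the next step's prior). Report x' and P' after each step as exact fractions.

step 0: x̄ = F·x = [-3, -3, 6]
step 0: P̄ = F·P·Fᵀ + Q = [6 4 -6; 4 46 18; -6 18 28]
step 0: y = z − H·x̄ = [-16, 1]
step 0: S = H·P̄·Hᵀ + R = [289 -140; -140 116]
step 0: K = P̄·Hᵀ·S⁻¹ = [-720/3481 -989/3481; -234/3481 -2323/3481; 1094/3481 120/3481]
step 0: x' = x̄ + K·y = [88/3481, -9022/3481, 3502/3481]
step 0: P' = (I − K·H)·P̄ = [2530/3481 -48/3481 1474/3481; -48/3481 19478/3481 -10138/3481; 1474/3481 -10138/3481 8184/3481]
step 1: x̄ = F·x = [-8934/3481, 16290/3481, 30568/3481]
step 1: P̄ = F·P·Fᵀ + Q = [28874/3481 -29312/3481 -66954/3481; -29312/3481 140474/3481 150622/3481; -66954/3481 150622/3481 258238/3481]
step 1: y = z − H·x̄ = [-91813/3481, 41405/3481]
step 1: S = H·P̄·Hᵀ + R = [2554733/3481 -1080380/3481; -1080380/3481 550222/3481]
step 1: K = P̄·Hᵀ·S⁻¹ = [-7005528/34250123 -9560592/34250123; -1081158/34250123 -18418376/34250123; 276958/925679 -31397/925679]
step 1: x' = x̄ + K·y = [-16848138/34250123, -30282676/34250123, 450393/925679]
step 1: P' = (I − K·H)·P̄ = [24489502/34250123 -456688/34250123 384042/925679; -456688/34250123 152417234/34250123 -2115866/925679; 384042/925679 -2115866/925679 1857412/925679]
step 2: x̄ = F·x = [-47130814/34250123, 13067344/34250123, 107512569/34250123]
step 2: P̄ = F·P·Fᵀ + Q = [244493606/34250123 -208017080/34250123 -519959126/34250123; -208017080/34250123 1202622918/34250123 1189448338/34250123; -519959126/34250123 1189448338/34250123 2047202094/34250123]
step 2: y = z − H·x̄ = [-288103987/34250123, 107699222/34250123]
step 2: S = H·P̄·Hᵀ + R = [20221690767/34250123 -8584401988/34250123; -8584401988/34250123 4554263374/34250123]
step 2: K = P̄·Hᵀ·S⁻¹ = [-54890222336/268655212259 -74942879932/268655212259; -7925319902/268655212259 -143775538740/268655212259; 79984346214/268655212259 -9493412053/268655212259]
step 2: x' = x̄ + K·y = [-143623916326/268655212259, -282935840170/268655212259, 140658470369/268655212259]
step 2: P' = (I − K·H)·P̄ = [192057571190/268655212259 -4016578296/268655212259 111730526834/268655212259; -4016578296/268655212259 1190046582810/268655212259 -610927849554/268655212259; 111730526834/268655212259 -610927849554/268655212259 537170970932/268655212259]

step 0: x' = [88/3481, -9022/3481, 3502/3481], P' = [2530/3481 -48/3481 1474/3481; -48/3481 19478/3481 -10138/3481; 1474/3481 -10138/3481 8184/3481]
step 1: x' = [-16848138/34250123, -30282676/34250123, 450393/925679], P' = [24489502/34250123 -456688/34250123 384042/925679; -456688/34250123 152417234/34250123 -2115866/925679; 384042/925679 -2115866/925679 1857412/925679]
step 2: x' = [-143623916326/268655212259, -282935840170/268655212259, 140658470369/268655212259], P' = [192057571190/268655212259 -4016578296/268655212259 111730526834/268655212259; -4016578296/268655212259 1190046582810/268655212259 -610927849554/268655212259; 111730526834/268655212259 -610927849554/268655212259 537170970932/268655212259]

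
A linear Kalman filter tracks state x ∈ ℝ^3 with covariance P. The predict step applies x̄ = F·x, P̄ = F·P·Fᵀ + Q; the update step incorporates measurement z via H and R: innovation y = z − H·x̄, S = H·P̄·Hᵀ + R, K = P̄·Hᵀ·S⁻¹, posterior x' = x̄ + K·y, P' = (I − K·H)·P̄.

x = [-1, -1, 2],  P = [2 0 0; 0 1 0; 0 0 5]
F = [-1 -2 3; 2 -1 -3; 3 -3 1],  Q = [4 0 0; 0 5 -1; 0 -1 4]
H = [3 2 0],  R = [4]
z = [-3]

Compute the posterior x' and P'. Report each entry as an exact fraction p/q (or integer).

x' = [403/171, -829/171, -346/171]
P' = [4364/171 -6404/171 -488/171; -6404/171 9560/171 818/171; -488/171 818/171 4307/171]

x̄ = F·x = [9, -7, 2]
P̄ = F·P·Fᵀ + Q = [55 -47 15; -47 59 -1; 15 -1 36]
y = z − H·x̄ = [-16]
S = H·P̄·Hᵀ + R = [171]
K = P̄·Hᵀ·S⁻¹ = [71/171; -23/171; 43/171]
x' = x̄ + K·y = [403/171, -829/171, -346/171]
P' = (I − K·H)·P̄ = [4364/171 -6404/171 -488/171; -6404/171 9560/171 818/171; -488/171 818/171 4307/171]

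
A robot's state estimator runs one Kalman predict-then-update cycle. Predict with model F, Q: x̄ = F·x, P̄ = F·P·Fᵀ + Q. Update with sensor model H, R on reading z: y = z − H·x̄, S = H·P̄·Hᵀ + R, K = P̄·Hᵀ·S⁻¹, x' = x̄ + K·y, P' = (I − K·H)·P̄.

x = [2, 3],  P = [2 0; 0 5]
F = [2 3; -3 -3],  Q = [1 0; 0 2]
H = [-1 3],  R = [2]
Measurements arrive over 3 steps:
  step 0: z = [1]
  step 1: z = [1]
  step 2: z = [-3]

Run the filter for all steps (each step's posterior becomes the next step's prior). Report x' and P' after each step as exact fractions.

step 0: x' = [-496/983, 123/983], P' = [2457/983 669/983; 669/983 391/983]
step 1: x' = [-3691/91810, 14853/45905], P' = [207127/137715 17056/45905; 17056/45905 13864/45905]
step 2: x' = [2066655/2564972, -1878273/2564972], P' = [71053859/47451982 17612355/47451982; 17612355/47451982 14330375/47451982]

step 0: x̄ = F·x = [13, -15]
step 0: P̄ = F·P·Fᵀ + Q = [54 -57; -57 65]
step 0: y = z − H·x̄ = [59]
step 0: S = H·P̄·Hᵀ + R = [983]
step 0: K = P̄·Hᵀ·S⁻¹ = [-225/983; 252/983]
step 0: x' = x̄ + K·y = [-496/983, 123/983]
step 0: P' = (I − K·H)·P̄ = [2457/983 669/983; 669/983 391/983]
step 1: x̄ = F·x = [-623/983, 1119/983]
step 1: P̄ = F·P·Fᵀ + Q = [22358/983 -28296/983; -28296/983 39640/983]
step 1: y = z − H·x̄ = [-2997/983]
step 1: S = H·P̄·Hᵀ + R = [550860/983]
step 1: K = P̄·Hᵀ·S⁻¹ = [-53623/275430; 12268/45905]
step 1: x' = x̄ + K·y = [-3691/91810, 14853/45905]
step 1: P' = (I − K·H)·P̄ = [207127/137715 17056/45905; 17056/45905 13864/45905]
step 2: x̄ = F·x = [40868/45905, -15609/18362]
step 2: P̄ = F·P·Fᵀ + Q = [1954567/137715 -158974/9181; -158974/9181 228995/9181]
step 2: y = z − H·x̄ = [40441/91810]
step 2: S = H·P̄·Hᵀ + R = [47451982/137715]
step 2: K = P̄·Hᵀ·S⁻¹ = [-9108397/47451982; 12689385/47451982]
step 2: x' = x̄ + K·y = [2066655/2564972, -1878273/2564972]
step 2: P' = (I − K·H)·P̄ = [71053859/47451982 17612355/47451982; 17612355/47451982 14330375/47451982]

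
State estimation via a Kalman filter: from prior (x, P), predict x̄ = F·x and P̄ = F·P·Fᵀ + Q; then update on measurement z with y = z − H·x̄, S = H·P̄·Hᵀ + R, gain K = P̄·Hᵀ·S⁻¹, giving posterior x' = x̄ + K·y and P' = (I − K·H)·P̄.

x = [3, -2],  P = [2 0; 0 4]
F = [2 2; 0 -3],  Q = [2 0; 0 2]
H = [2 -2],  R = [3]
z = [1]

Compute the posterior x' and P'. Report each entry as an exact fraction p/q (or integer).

x' = [1802/451, 1590/451]
P' = [1726/451 1576/451; 1576/451 1762/451]

x̄ = F·x = [2, 6]
P̄ = F·P·Fᵀ + Q = [26 -24; -24 38]
y = z − H·x̄ = [9]
S = H·P̄·Hᵀ + R = [451]
K = P̄·Hᵀ·S⁻¹ = [100/451; -124/451]
x' = x̄ + K·y = [1802/451, 1590/451]
P' = (I − K·H)·P̄ = [1726/451 1576/451; 1576/451 1762/451]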